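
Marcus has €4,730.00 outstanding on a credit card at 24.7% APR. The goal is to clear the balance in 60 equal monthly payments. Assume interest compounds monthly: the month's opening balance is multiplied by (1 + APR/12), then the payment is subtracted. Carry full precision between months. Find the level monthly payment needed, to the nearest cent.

Monthly rate r = 24.7%/12 = 2.05833% = 0.0205833.
Level-payment amortization: P = B₀·r / (1 − (1+r)^(−n)) = 4730.00·0.0205833 / (1 − 1.02058^(−60)).
Denominator 1 − (1+r)^(−60) = 0.705495665.
P = 97.3592 / 0.705495665 ≈ 138.00.

€138.00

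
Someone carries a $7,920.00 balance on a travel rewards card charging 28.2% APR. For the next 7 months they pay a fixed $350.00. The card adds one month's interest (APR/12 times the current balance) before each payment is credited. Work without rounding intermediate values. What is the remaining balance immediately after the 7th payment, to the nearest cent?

$6,688.72

Monthly rate r = 28.2%/12 = 2.35% = 0.0235.
Each month: B ← B·(1+r) − $350.00.
Month 1: interest $186.12; balance after payment $7,756.12.
Month 2: interest $182.27; balance after payment $7,588.39.
Month 3: interest $178.33; balance after payment $7,416.72.
Month 4: interest $174.29; balance after payment $7,241.01.
Month 5: interest $170.16; balance after payment $7,061.17.
Month 6: interest $165.94; balance after payment $6,877.11.
Month 7: interest $161.61; balance after payment $6,688.72.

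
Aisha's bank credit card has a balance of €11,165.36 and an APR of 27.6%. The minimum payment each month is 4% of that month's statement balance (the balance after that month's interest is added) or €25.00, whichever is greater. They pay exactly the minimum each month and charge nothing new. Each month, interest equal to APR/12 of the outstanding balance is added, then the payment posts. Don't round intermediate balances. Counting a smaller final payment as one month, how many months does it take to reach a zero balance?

Monthly rate r = 27.6%/12 = 2.3% = 0.023.
While 4% of the post-interest balance exceeds €25.00, each month B ← (B·(1+r))·(1 − 0.04), i.e. B shrinks by the factor (1+r)·0.96 = 0.98208.
This holds for months 1–161. Entering month 162 the balance is €607.46; 4% of the post-interest balance is now below €25.00, so the flat €25.00 minimum applies from here.
From month 162 a fixed €25.00 at rate r clears €607.46 in 36 more payments. Total: 161 + 36 = 197 months.

197 months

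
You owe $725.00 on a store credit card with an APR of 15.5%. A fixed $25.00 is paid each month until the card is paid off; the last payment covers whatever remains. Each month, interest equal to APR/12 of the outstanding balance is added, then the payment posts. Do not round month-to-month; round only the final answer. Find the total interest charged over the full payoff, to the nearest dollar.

$189

Monthly rate r = 15.5%/12 = 1.29167% = 0.0129167.
Payoff takes n = ⌈−ln(1 − rB₀/P)/ln(1+r)⌉ = ⌈36.570⌉ = 37 payments; the last is $14.29.
Total paid = 36·$25.00 + $14.29 = $914.29.
Total interest = total paid − principal = $914.29 − $725.00 = $189.29.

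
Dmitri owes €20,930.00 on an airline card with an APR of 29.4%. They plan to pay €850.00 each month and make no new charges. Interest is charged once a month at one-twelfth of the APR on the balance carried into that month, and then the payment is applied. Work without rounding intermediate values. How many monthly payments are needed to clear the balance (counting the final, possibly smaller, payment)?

39 months

Monthly rate r = 29.4%/12 = 2.45% = 0.0245.
Recurrence: B ← B·(1+r) − €850.00.
Month 1: interest €512.78; balance after payment €20,592.78.
Month 2: interest €504.52; balance after payment €20,247.31.
Closed form: n = −ln(1 − rB₀/P)/ln(1+r) = −ln(0.39672)/ln(1.0245) ≈ 38.196, so the balance reaches zero during payment 39.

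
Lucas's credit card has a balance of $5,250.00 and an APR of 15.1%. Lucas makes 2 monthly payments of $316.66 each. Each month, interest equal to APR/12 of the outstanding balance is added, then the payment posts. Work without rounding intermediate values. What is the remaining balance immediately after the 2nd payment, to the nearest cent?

$4,745.65

Monthly rate r = 15.1%/12 = 1.25833% = 0.0125833.
Each month: B ← B·(1+r) − $316.66.
Month 1: interest $66.06; balance after payment $4,999.40.
Month 2: interest $62.91; balance after payment $4,745.65.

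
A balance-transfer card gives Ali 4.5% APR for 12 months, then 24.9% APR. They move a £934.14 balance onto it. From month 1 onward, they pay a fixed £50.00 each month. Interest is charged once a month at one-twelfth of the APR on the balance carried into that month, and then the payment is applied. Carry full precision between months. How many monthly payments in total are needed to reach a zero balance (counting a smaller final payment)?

20 payments

Promo months 1–12 at r₀ = 4.5%/12 = 0.00375; months 13+ at r₁ = 24.9%/12 = 0.02075.
After month 12: iterate B ← B·(1+r₀) − £50.00 for 12 months → £364.52.
Then at r₁ with £50.00/mo: n₂ = −ln(1 − r₁·B/P)/ln(1+r₁) ≈ 7.99 → 8 more payments.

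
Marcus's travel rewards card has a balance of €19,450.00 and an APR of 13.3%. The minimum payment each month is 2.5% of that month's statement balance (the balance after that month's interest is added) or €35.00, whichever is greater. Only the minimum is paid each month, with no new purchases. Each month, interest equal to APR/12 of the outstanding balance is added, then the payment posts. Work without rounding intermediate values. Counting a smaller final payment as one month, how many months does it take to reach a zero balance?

Monthly rate r = 13.3%/12 = 1.10833% = 0.0110833.
While 2.5% of the post-interest balance exceeds €35.00, each month B ← (B·(1+r))·(1 − 0.025), i.e. B shrinks by the factor (1+r)·0.975 = 0.98581.
This holds for months 1–185. Entering month 186 the balance is €1,381.53; 2.5% of the post-interest balance is now below €35.00, so the flat €35.00 minimum applies from here.
From month 186 a fixed €35.00 at rate r clears €1,381.53 in 53 more payments. Total: 185 + 53 = 238 months.

238 months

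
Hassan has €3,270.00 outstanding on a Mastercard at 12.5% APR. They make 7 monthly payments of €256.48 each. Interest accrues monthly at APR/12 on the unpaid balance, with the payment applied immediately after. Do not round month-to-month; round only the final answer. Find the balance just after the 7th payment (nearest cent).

€1,663.57

Monthly rate r = 12.5%/12 = 1.04167% = 0.0104167.
Each month: B ← B·(1+r) − €256.48.
Month 1: interest €34.06; balance after payment €3,047.58.
Month 2: interest €31.75; balance after payment €2,822.85.
Month 3: interest €29.40; balance after payment €2,595.77.
Month 4: interest €27.04; balance after payment €2,366.33.
Month 5: interest €24.65; balance after payment €2,134.50.
Month 6: interest €22.23; balance after payment €1,900.26.
Month 7: interest €19.79; balance after payment €1,663.57.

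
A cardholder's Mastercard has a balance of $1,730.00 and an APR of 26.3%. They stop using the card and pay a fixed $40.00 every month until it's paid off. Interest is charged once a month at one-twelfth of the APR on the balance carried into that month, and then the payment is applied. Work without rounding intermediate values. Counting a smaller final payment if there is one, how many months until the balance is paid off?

Monthly rate r = 26.3%/12 = 2.19167% = 0.0219167.
Recurrence: B ← B·(1+r) − $40.00.
Month 1: interest $37.92; balance after payment $1,727.92.
Month 2: interest $37.87; balance after payment $1,725.79.
Closed form: n = −ln(1 − rB₀/P)/ln(1+r) = −ln(0.052104)/ln(1.02192) ≈ 136.278, so the balance reaches zero during payment 137.

137 months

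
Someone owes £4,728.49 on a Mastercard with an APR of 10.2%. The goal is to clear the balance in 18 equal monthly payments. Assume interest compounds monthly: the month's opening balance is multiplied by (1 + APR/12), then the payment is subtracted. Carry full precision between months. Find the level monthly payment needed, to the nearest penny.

Monthly rate r = 10.2%/12 = 0.85% = 0.0085.
Level-payment amortization: P = B₀·r / (1 − (1+r)^(−n)) = 4728.49·0.0085 / (1 − 1.0085^(−18)).
Denominator 1 − (1+r)^(−18) = 0.141315242.
P = 40.1922 / 0.141315242 ≈ 284.41.

£284.41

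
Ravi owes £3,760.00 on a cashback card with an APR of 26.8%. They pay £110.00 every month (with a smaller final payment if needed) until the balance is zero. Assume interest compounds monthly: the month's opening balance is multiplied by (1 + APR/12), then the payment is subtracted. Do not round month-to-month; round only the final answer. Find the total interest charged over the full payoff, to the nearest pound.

£3,418

Monthly rate r = 26.8%/12 = 2.23333% = 0.0223333.
Payoff takes n = ⌈−ln(1 − rB₀/P)/ln(1+r)⌉ = ⌈65.256⌉ = 66 payments; the last is £28.44.
Total paid = 65·£110.00 + £28.44 = £7,178.44.
Total interest = total paid − principal = £7,178.44 − £3,760.00 = £3,418.44.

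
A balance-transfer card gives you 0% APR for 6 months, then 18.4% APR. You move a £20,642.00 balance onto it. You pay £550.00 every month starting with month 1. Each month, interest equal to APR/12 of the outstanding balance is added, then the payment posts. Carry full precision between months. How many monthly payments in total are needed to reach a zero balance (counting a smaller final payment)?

Promo months 1–6 at r₀ = 0%/12 = 0; months 7+ at r₁ = 18.4%/12 = 0.0153333.
After month 6 (no interest yet): B = £20,642.00 − 6·£550.00 = £17,342.00.
Then at r₁ with £550.00/mo: n₂ = −ln(1 − r₁·B/P)/ln(1+r₁) ≈ 43.41 → 44 more payments.

50 months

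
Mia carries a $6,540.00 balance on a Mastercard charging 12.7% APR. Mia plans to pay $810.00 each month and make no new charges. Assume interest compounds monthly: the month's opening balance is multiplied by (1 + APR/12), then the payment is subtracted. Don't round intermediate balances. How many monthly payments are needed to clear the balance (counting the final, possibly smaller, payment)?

Monthly rate r = 12.7%/12 = 1.05833% = 0.0105833.
Recurrence: B ← B·(1+r) − $810.00.
Month 1: interest $69.22; balance after payment $5,799.22.
Month 2: interest $61.38; balance after payment $5,050.59.
Closed form: n = −ln(1 − rB₀/P)/ln(1+r) = −ln(0.91455)/ln(1.01058) ≈ 8.485, so the balance reaches zero during payment 9.

9 months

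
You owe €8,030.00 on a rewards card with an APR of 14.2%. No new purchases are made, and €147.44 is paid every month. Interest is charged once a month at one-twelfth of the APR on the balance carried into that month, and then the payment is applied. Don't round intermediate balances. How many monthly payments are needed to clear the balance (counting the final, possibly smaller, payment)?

Monthly rate r = 14.2%/12 = 1.18333% = 0.0118333.
Recurrence: B ← B·(1+r) − €147.44.
Month 1: interest €95.02; balance after payment €7,977.58.
Month 2: interest €94.40; balance after payment €7,924.54.
Closed form: n = −ln(1 − rB₀/P)/ln(1+r) = −ln(0.35552)/ln(1.01183) ≈ 87.910, so the balance reaches zero during payment 88.

88 months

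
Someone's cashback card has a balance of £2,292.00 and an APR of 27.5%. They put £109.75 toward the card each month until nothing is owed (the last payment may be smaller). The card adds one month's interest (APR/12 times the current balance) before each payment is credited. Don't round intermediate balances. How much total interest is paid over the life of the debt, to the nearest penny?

£862.56

Monthly rate r = 27.5%/12 = 2.29167% = 0.0229167.
Payoff takes n = ⌈−ln(1 − rB₀/P)/ln(1+r)⌉ = ⌈28.741⌉ = 29 payments; the last is £81.56.
Total paid = 28·£109.75 + £81.56 = £3,154.56.
Total interest = total paid − principal = £3,154.56 − £2,292.00 = £862.56.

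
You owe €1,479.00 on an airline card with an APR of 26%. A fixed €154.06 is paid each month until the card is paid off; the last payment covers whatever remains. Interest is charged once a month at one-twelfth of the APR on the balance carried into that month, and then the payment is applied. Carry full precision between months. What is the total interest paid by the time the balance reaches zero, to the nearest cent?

Monthly rate r = 26%/12 = 2.16667% = 0.0216667.
Payoff takes n = ⌈−ln(1 − rB₀/P)/ln(1+r)⌉ = ⌈10.879⌉ = 11 payments; the last is €135.62.
Total paid = 10·€154.06 + €135.62 = €1,676.22.
Total interest = total paid − principal = €1,676.22 − €1,479.00 = €197.22.

€197.22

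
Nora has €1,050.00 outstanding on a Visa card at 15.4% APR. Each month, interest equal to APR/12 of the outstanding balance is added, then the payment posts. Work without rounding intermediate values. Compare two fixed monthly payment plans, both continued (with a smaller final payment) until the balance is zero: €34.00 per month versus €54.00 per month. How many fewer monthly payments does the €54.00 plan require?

Monthly rate r = 15.4%/12 = 1.28333% = 0.0128333.
At €34.00/mo: n = ⌈−ln(1 − rB₀/P)/ln(1+r)⌉ = 40 payments (last €19.79); total interest = total paid − €1,050.00 = €295.79.
At €54.00/mo: 23 payments (last €27.73); total interest €165.73.
Payments saved = 40 − 23 = 17.

17 fewer payments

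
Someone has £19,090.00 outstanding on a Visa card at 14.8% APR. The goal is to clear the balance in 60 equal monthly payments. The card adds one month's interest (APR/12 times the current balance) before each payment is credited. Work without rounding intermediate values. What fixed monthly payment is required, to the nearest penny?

£452.15

Monthly rate r = 14.8%/12 = 1.23333% = 0.0123333.
Level-payment amortization: P = B₀·r / (1 − (1+r)^(−n)) = 19090.00·0.0123333 / (1 − 1.01233^(−60)).
Denominator 1 − (1+r)^(−60) = 0.520721698.
P = 235.443 / 0.520721698 ≈ 452.15.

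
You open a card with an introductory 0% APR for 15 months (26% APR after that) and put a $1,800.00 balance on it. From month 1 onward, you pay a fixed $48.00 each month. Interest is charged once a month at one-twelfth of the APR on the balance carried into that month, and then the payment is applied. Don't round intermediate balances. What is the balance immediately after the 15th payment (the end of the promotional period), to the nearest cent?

$1,080.00

Promo months 1–15 at r₀ = 0%/12 = 0; months 16+ at r₁ = 26%/12 = 0.0216667.
After month 15 (no interest yet): B = $1,800.00 − 15·$48.00 = $1,080.00.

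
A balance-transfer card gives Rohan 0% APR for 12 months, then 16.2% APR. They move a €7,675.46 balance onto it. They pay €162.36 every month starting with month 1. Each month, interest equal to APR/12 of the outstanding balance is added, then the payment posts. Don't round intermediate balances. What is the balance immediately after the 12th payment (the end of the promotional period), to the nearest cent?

Promo months 1–12 at r₀ = 0%/12 = 0; months 13+ at r₁ = 16.2%/12 = 0.0135.
After month 12 (no interest yet): B = €7,675.46 − 12·€162.36 = €5,727.14.

€5,727.14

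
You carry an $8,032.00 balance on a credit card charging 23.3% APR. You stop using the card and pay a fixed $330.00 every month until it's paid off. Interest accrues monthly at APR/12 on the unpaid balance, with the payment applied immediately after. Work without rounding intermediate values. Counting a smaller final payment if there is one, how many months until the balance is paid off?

Monthly rate r = 23.3%/12 = 1.94167% = 0.0194167.
Recurrence: B ← B·(1+r) − $330.00.
Month 1: interest $155.95; balance after payment $7,857.95.
Month 2: interest $152.58; balance after payment $7,680.53.
Closed form: n = −ln(1 − rB₀/P)/ln(1+r) = −ln(0.52741)/ln(1.01942) ≈ 33.269, so the balance reaches zero during payment 34.

34 months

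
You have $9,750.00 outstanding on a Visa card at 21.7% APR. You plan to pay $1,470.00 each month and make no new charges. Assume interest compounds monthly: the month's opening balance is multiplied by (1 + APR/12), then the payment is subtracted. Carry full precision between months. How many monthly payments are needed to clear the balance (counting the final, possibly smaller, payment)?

8 payments

Monthly rate r = 21.7%/12 = 1.80833% = 0.0180833.
Recurrence: B ← B·(1+r) − $1,470.00.
Month 1: interest $176.31; balance after payment $8,456.31.
Month 2: interest $152.92; balance after payment $7,139.23.
Closed form: n = −ln(1 − rB₀/P)/ln(1+r) = −ln(0.88006)/ln(1.01808) ≈ 7.129, so the balance reaches zero during payment 8.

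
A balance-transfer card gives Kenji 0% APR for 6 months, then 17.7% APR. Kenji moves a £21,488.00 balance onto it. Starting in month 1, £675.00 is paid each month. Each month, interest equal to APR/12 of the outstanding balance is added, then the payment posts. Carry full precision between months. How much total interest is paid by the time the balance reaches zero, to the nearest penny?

Promo months 1–6 at r₀ = 0%/12 = 0; months 7+ at r₁ = 17.7%/12 = 0.01475.
After month 6 (no interest yet): B = £21,488.00 − 6·£675.00 = £17,438.00.
Then at r₁ with £675.00/mo: n₂ = −ln(1 − r₁·B/P)/ln(1+r₁) ≈ 32.76 → 33 more payments.
Total paid = 38·£675.00 + £516.38 = £26,166.38; interest = £26,166.38 − £21,488.00 = £4,678.38.

£4,678.38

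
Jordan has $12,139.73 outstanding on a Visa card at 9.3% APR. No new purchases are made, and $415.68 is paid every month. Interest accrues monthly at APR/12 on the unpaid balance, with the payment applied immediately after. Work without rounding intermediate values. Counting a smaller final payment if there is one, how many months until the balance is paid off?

34 payments

Monthly rate r = 9.3%/12 = 0.775% = 0.00775.
Recurrence: B ← B·(1+r) − $415.68.
Month 1: interest $94.08; balance after payment $11,818.13.
Month 2: interest $91.59; balance after payment $11,494.04.
Closed form: n = −ln(1 − rB₀/P)/ln(1+r) = −ln(0.77367)/ln(1.00775) ≈ 33.240, so the balance reaches zero during payment 34.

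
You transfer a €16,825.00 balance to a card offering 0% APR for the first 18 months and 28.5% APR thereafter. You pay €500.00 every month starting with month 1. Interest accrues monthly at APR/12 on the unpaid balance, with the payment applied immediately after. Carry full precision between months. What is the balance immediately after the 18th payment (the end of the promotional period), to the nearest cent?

Promo months 1–18 at r₀ = 0%/12 = 0; months 19+ at r₁ = 28.5%/12 = 0.02375.
After month 18 (no interest yet): B = €16,825.00 − 18·€500.00 = €7,825.00.

€7,825.00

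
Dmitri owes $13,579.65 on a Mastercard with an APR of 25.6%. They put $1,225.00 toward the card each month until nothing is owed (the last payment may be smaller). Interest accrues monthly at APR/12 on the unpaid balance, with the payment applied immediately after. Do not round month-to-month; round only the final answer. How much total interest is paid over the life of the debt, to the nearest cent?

$2,081.26

Monthly rate r = 25.6%/12 = 2.13333% = 0.0213333.
Payoff takes n = ⌈−ln(1 − rB₀/P)/ln(1+r)⌉ = ⌈12.783⌉ = 13 payments; the last is $960.91.
Total paid = 12·$1,225.00 + $960.91 = $15,660.91.
Total interest = total paid − principal = $15,660.91 − $13,579.65 = $2,081.26.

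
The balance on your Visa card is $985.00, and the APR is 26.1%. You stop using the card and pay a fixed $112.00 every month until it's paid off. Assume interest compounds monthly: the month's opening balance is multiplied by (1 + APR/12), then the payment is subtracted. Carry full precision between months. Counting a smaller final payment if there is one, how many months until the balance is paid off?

10 payments

Monthly rate r = 26.1%/12 = 2.175% = 0.02175.
Recurrence: B ← B·(1+r) − $112.00.
Month 1: interest $21.42; balance after payment $894.42.
Month 2: interest $19.45; balance after payment $801.88.
Closed form: n = −ln(1 − rB₀/P)/ln(1+r) = −ln(0.80872)/ln(1.02175) ≈ 9.867, so the balance reaches zero during payment 10.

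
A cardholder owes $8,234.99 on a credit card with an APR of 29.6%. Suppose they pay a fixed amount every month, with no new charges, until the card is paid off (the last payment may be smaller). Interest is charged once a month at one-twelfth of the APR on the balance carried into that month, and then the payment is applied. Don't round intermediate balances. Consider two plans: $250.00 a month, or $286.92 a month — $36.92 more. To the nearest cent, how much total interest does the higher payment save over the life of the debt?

$2,681.77

Monthly rate r = 29.6%/12 = 2.46667% = 0.0246667.
At $250.00/mo: n = ⌈−ln(1 − rB₀/P)/ln(1+r)⌉ = 69 payments (last $176.05); total interest = total paid − $8,234.99 = $8,941.06.
At $286.92/mo: 51 payments (last $148.28); total interest $6,259.29.
Interest saved = $8,941.06 − $6,259.29 = $2,681.77.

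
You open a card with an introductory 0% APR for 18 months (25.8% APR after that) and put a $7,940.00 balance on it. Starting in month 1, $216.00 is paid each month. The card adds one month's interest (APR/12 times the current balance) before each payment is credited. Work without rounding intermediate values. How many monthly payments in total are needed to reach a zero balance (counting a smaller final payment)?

43 payments

Promo months 1–18 at r₀ = 0%/12 = 0; months 19+ at r₁ = 25.8%/12 = 0.0215.
After month 18 (no interest yet): B = $7,940.00 − 18·$216.00 = $4,052.00.
Then at r₁ with $216.00/mo: n₂ = −ln(1 − r₁·B/P)/ln(1+r₁) ≈ 24.28 → 25 more payments.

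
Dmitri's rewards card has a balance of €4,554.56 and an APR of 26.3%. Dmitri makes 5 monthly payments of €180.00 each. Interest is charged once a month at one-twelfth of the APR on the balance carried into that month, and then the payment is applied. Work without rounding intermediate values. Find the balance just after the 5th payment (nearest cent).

€4,135.70

Monthly rate r = 26.3%/12 = 2.19167% = 0.0219167.
Each month: B ← B·(1+r) − €180.00.
Month 1: interest €99.82; balance after payment €4,474.38.
Month 2: interest €98.06; balance after payment €4,392.44.
Month 3: interest €96.27; balance after payment €4,308.71.
Month 4: interest €94.43; balance after payment €4,223.14.
Month 5: interest €92.56; balance after payment €4,135.70.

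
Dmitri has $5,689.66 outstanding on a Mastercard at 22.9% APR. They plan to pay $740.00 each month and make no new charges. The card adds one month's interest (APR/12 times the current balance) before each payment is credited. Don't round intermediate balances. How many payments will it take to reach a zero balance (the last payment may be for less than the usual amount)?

9 months

Monthly rate r = 22.9%/12 = 1.90833% = 0.0190833.
Recurrence: B ← B·(1+r) − $740.00.
Month 1: interest $108.58; balance after payment $5,058.24.
Month 2: interest $96.53; balance after payment $4,414.77.
Closed form: n = −ln(1 − rB₀/P)/ln(1+r) = −ln(0.85327)/ln(1.01908) ≈ 8.394, so the balance reaches zero during payment 9.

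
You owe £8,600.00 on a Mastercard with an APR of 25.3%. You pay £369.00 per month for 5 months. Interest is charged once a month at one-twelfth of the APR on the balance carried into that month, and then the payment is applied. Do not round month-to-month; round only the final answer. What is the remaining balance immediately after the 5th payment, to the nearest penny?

£7,621.17

Monthly rate r = 25.3%/12 = 2.10833% = 0.0210833.
Each month: B ← B·(1+r) − £369.00.
Month 1: interest £181.32; balance after payment £8,412.32.
Month 2: interest £177.36; balance after payment £8,220.68.
Month 3: interest £173.32; balance after payment £8,025.00.
Month 4: interest £169.19; balance after payment £7,825.19.
Month 5: interest £164.98; balance after payment £7,621.17.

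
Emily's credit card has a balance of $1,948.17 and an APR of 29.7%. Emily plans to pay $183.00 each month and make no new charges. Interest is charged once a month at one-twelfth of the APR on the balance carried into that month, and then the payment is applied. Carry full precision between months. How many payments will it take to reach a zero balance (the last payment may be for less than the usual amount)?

13 payments

Monthly rate r = 29.7%/12 = 2.475% = 0.02475.
Recurrence: B ← B·(1+r) − $183.00.
Month 1: interest $48.22; balance after payment $1,813.39.
Month 2: interest $44.88; balance after payment $1,675.27.
Closed form: n = −ln(1 − rB₀/P)/ln(1+r) = −ln(0.73652)/ln(1.02475) ≈ 12.509, so the balance reaches zero during payment 13.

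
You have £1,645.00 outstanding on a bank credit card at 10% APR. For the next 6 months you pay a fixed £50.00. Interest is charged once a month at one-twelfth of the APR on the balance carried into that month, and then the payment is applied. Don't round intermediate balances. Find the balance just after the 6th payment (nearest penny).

£1,422.66

Monthly rate r = 10%/12 = 0.833333% = 0.00833333.
Each month: B ← B·(1+r) − £50.00.
Month 1: interest £13.71; balance after payment £1,608.71.
Month 2: interest £13.41; balance after payment £1,572.11.
Month 3: interest £13.10; balance after payment £1,535.22.
Month 4: interest £12.79; balance after payment £1,498.01.
Month 5: interest £12.48; balance after payment £1,460.49.
Month 6: interest £12.17; balance after payment £1,422.66.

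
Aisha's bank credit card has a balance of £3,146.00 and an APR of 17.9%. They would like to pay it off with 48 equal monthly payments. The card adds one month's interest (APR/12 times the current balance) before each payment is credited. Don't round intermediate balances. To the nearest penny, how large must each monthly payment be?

£92.25

Monthly rate r = 17.9%/12 = 1.49167% = 0.0149167.
Level-payment amortization: P = B₀·r / (1 − (1+r)^(−n)) = 3146.00·0.0149167 / (1 − 1.01492^(−48)).
Denominator 1 − (1+r)^(−48) = 0.508705901.
P = 46.9278 / 0.508705901 ≈ 92.25.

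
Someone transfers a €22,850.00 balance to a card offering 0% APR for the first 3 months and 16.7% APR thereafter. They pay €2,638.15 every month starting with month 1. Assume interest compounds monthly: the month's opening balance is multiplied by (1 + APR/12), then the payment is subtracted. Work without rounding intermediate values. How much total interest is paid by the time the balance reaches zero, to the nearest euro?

€730

Promo months 1–3 at r₀ = 0%/12 = 0; months 4+ at r₁ = 16.7%/12 = 0.0139167.
After month 3 (no interest yet): B = €22,850.00 − 3·€2,638.15 = €14,935.55.
Then at r₁ with €2,638.15/mo: n₂ = −ln(1 − r₁·B/P)/ln(1+r₁) ≈ 5.94 → 6 more payments.
Total paid = 8·€2,638.15 + €2,475.08 = €23,580.28; interest = €23,580.28 − €22,850.00 = €730.28.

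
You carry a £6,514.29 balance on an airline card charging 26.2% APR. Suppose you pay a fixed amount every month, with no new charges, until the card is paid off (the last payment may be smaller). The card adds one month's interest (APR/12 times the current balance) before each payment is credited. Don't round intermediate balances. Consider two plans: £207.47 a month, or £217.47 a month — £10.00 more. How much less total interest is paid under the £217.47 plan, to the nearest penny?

£426.53

Monthly rate r = 26.2%/12 = 2.18333% = 0.0218333.
At £207.47/mo: n = ⌈−ln(1 − rB₀/P)/ln(1+r)⌉ = 54 payments (last £117.53); total interest = total paid − £6,514.29 = £4,599.15.
At £217.47/mo: 50 payments (last £30.88); total interest £4,172.62.
Interest saved = £4,599.15 − £4,172.62 = £426.53.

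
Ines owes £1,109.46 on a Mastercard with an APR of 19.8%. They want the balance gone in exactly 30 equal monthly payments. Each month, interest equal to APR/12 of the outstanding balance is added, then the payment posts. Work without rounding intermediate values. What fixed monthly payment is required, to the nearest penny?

£47.19

Monthly rate r = 19.8%/12 = 1.65% = 0.0165.
Level-payment amortization: P = B₀·r / (1 − (1+r)^(−n)) = 1109.46·0.0165 / (1 − 1.0165^(−30)).
Denominator 1 − (1+r)^(−30) = 0.387961826.
P = 18.3061 / 0.387961826 ≈ 47.19.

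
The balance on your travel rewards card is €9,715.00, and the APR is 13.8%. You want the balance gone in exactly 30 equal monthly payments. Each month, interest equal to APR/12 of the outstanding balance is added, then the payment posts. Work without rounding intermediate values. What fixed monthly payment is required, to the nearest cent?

€384.74

Monthly rate r = 13.8%/12 = 1.15% = 0.0115.
Level-payment amortization: P = B₀·r / (1 − (1+r)^(−n)) = 9715.00·0.0115 / (1 − 1.0115^(−30)).
Denominator 1 − (1+r)^(−30) = 0.29038402.
P = 111.722 / 0.29038402 ≈ 384.74.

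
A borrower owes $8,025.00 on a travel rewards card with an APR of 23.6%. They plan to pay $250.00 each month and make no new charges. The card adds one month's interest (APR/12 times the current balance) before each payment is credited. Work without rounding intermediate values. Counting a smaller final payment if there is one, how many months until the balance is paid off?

52 months

Monthly rate r = 23.6%/12 = 1.96667% = 0.0196667.
Recurrence: B ← B·(1+r) − $250.00.
Month 1: interest $157.83; balance after payment $7,932.82.
Month 2: interest $156.01; balance after payment $7,838.84.
Closed form: n = −ln(1 − rB₀/P)/ln(1+r) = −ln(0.3687)/ln(1.01967) ≈ 51.231, so the balance reaches zero during payment 52.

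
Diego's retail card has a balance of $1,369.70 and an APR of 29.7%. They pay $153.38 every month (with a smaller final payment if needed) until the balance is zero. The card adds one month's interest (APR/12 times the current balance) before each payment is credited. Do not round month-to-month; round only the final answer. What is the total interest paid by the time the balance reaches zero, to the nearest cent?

Monthly rate r = 29.7%/12 = 2.475% = 0.02475.
Payoff takes n = ⌈−ln(1 − rB₀/P)/ln(1+r)⌉ = ⌈10.216⌉ = 11 payments; the last is $33.46.
Total paid = 10·$153.38 + $33.46 = $1,567.26.
Total interest = total paid − principal = $1,567.26 − $1,369.70 = $197.56.

$197.56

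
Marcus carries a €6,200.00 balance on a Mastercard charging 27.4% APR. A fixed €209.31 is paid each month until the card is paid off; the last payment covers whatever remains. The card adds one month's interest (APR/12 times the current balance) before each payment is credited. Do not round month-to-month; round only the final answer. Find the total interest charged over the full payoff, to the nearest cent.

Monthly rate r = 27.4%/12 = 2.28333% = 0.0228333.
Payoff takes n = ⌈−ln(1 − rB₀/P)/ln(1+r)⌉ = ⌈49.967⌉ = 50 payments; the last is €202.55.
Total paid = 49·€209.31 + €202.55 = €10,458.74.
Total interest = total paid − principal = €10,458.74 − €6,200.00 = €4,258.74.

€4,258.74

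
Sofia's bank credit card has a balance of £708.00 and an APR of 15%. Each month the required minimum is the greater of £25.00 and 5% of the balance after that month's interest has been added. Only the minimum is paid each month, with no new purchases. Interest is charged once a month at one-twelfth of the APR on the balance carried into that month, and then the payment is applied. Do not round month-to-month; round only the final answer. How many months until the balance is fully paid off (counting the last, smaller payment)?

Monthly rate r = 15%/12 = 1.25% = 0.0125.
While 5% of the post-interest balance exceeds £25.00, each month B ← (B·(1+r))·(1 − 0.05), i.e. B shrinks by the factor (1+r)·0.95 = 0.96187.
This holds for months 1–10. Entering month 11 the balance is £479.98; 5% of the post-interest balance is now below £25.00, so the flat £25.00 minimum applies from here.
From month 11 a fixed £25.00 at rate r clears £479.98 in 23 more payments. Total: 10 + 23 = 33 months.

33 months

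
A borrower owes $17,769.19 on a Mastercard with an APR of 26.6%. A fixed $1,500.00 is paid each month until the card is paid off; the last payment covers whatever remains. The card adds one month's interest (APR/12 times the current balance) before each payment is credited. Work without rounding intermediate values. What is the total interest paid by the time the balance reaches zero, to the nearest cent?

Monthly rate r = 26.6%/12 = 2.21667% = 0.0221667.
Payoff takes n = ⌈−ln(1 − rB₀/P)/ln(1+r)⌉ = ⌈13.894⌉ = 14 payments; the last is $1,341.89.
Total paid = 13·$1,500.00 + $1,341.89 = $20,841.89.
Total interest = total paid − principal = $20,841.89 − $17,769.19 = $3,072.70.

$3,072.70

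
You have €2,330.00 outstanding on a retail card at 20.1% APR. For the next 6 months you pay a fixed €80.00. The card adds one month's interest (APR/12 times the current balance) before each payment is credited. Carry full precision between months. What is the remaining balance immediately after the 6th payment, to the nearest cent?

Monthly rate r = 20.1%/12 = 1.675% = 0.01675.
Each month: B ← B·(1+r) − €80.00.
Month 1: interest €39.03; balance after payment €2,289.03.
Month 2: interest €38.34; balance after payment €2,247.37.
Month 3: interest €37.64; balance after payment €2,205.01.
Month 4: interest €36.93; balance after payment €2,161.95.
Month 5: interest €36.21; balance after payment €2,118.16.
Month 6: interest €35.48; balance after payment €2,073.64.

€2,073.64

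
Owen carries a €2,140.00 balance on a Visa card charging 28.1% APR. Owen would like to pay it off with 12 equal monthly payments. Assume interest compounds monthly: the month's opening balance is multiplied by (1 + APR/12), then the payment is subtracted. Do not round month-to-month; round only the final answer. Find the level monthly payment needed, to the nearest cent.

€206.63

Monthly rate r = 28.1%/12 = 2.34167% = 0.0234167.
Level-payment amortization: P = B₀·r / (1 − (1+r)^(−n)) = 2140.00·0.0234167 / (1 − 1.02342^(−12)).
Denominator 1 − (1+r)^(−12) = 0.242521734.
P = 50.1117 / 0.242521734 ≈ 206.63.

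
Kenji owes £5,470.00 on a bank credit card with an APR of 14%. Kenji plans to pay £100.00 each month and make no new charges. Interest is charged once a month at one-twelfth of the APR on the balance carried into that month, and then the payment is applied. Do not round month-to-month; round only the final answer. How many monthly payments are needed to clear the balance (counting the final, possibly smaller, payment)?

Monthly rate r = 14%/12 = 1.16667% = 0.0116667.
Recurrence: B ← B·(1+r) − £100.00.
Month 1: interest £63.82; balance after payment £5,433.82.
Month 2: interest £63.39; balance after payment £5,397.21.
Closed form: n = −ln(1 − rB₀/P)/ln(1+r) = −ln(0.36183)/ln(1.01167) ≈ 87.642, so the balance reaches zero during payment 88.

88 payments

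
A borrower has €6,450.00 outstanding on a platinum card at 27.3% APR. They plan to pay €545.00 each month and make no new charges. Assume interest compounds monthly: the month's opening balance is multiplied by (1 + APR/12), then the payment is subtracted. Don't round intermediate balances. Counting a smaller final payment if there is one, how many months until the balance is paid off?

Monthly rate r = 27.3%/12 = 2.275% = 0.02275.
Recurrence: B ← B·(1+r) − €545.00.
Month 1: interest €146.74; balance after payment €6,051.74.
Month 2: interest €137.68; balance after payment €5,644.41.
Closed form: n = −ln(1 − rB₀/P)/ln(1+r) = −ln(0.73076)/ln(1.02275) ≈ 13.944, so the balance reaches zero during payment 14.

14 payments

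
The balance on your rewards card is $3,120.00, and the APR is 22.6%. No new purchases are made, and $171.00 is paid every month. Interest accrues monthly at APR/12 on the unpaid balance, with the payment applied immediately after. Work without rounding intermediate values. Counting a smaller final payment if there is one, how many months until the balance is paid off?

Monthly rate r = 22.6%/12 = 1.88333% = 0.0188333.
Recurrence: B ← B·(1+r) − $171.00.
Month 1: interest $58.76; balance after payment $3,007.76.
Month 2: interest $56.65; balance after payment $2,893.41.
Closed form: n = −ln(1 − rB₀/P)/ln(1+r) = −ln(0.65637)/ln(1.01883) ≈ 22.565, so the balance reaches zero during payment 23.

23 payments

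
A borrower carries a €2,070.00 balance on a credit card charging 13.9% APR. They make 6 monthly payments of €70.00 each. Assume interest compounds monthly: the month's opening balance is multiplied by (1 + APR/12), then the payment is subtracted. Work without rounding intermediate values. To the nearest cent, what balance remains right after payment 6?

€1,785.74

Monthly rate r = 13.9%/12 = 1.15833% = 0.0115833.
Each month: B ← B·(1+r) − €70.00.
Month 1: interest €23.98; balance after payment €2,023.98.
Month 2: interest €23.44; balance after payment €1,977.42.
Month 3: interest €22.91; balance after payment €1,930.33.
Month 4: interest €22.36; balance after payment €1,882.69.
Month 5: interest €21.81; balance after payment €1,834.49.
Month 6: interest €21.25; balance after payment €1,785.74.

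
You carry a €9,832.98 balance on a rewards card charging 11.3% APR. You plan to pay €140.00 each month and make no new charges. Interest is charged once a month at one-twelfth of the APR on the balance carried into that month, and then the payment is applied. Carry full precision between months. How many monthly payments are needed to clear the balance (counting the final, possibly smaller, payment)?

116 payments

Monthly rate r = 11.3%/12 = 0.941667% = 0.00941667.
Recurrence: B ← B·(1+r) − €140.00.
Month 1: interest €92.59; balance after payment €9,785.57.
Month 2: interest €92.15; balance after payment €9,737.72.
Closed form: n = −ln(1 − rB₀/P)/ln(1+r) = −ln(0.33862)/ln(1.00942) ≈ 115.538, so the balance reaches zero during payment 116.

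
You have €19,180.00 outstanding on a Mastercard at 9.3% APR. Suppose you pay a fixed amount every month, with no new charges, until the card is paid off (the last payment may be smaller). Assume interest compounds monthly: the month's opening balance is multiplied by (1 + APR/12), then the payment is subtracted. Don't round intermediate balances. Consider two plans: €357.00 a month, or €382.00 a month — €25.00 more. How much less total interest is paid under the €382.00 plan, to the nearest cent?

Monthly rate r = 9.3%/12 = 0.775% = 0.00775.
At €357.00/mo: n = ⌈−ln(1 − rB₀/P)/ln(1+r)⌉ = 70 payments (last €268.65); total interest = total paid − €19,180.00 = €5,721.65.
At €382.00/mo: 64 payments (last €321.43); total interest €5,207.43.
Interest saved = €5,721.65 − €5,207.43 = €514.22.

€514.22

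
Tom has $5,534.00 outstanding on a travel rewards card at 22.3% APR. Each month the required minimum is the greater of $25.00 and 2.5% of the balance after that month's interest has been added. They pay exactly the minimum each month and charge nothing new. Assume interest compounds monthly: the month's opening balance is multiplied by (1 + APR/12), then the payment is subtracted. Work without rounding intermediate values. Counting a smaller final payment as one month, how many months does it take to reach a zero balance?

322 months

Monthly rate r = 22.3%/12 = 1.85833% = 0.0185833.
While 2.5% of the post-interest balance exceeds $25.00, each month B ← (B·(1+r))·(1 − 0.025), i.e. B shrinks by the factor (1+r)·0.975 = 0.99312.
This holds for months 1–251. Entering month 252 the balance is $977.99; 2.5% of the post-interest balance is now below $25.00, so the flat $25.00 minimum applies from here.
From month 252 a fixed $25.00 at rate r clears $977.99 in 71 more payments. Total: 251 + 71 = 322 months.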